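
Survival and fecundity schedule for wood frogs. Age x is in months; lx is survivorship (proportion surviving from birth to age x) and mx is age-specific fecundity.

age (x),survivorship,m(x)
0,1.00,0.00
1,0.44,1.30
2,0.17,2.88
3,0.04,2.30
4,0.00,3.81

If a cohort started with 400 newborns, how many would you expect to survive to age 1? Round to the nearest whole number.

176

Expected survivors = N0 · l_1 = 400 × 0.44 = 176 → 176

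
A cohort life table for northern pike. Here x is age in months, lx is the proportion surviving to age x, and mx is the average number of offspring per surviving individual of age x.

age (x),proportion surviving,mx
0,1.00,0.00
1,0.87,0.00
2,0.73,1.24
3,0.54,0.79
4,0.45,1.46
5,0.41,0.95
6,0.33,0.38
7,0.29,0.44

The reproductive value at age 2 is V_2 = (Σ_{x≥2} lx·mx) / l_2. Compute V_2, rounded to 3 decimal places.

lx·mx for x ≥ 2: 0.9052, 0.4266, 0.657, 0.3895, 0.1254, 0.1276 → sum = 2.6313
V_2 = 2.6313 / l_2 = 2.6313 / 0.73 = 3.604521… → 3.605

3.605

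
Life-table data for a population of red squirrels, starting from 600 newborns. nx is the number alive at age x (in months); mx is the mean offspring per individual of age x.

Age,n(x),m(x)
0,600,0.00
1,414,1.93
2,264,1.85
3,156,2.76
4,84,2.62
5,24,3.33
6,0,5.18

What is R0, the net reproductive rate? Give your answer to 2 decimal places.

3.36

lx = nx/n0 = nx/600: 1, 0.69, 0.44, 0.26, 0.14, 0.04, 0
lx·mx by age: 0, 1.3317, 0.814, 0.7176, 0.3668, 0.1332, 0
R0 = Σ lx·mx = 3.3633 → 3.36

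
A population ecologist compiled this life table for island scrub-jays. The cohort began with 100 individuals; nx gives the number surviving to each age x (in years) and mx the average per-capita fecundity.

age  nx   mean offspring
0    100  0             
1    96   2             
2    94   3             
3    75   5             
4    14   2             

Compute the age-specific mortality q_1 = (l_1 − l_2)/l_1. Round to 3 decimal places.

lx = nx/n0 = nx/100: 1, 0.96, 0.94, 0.75, 0.14
q_1 = (l_1 − l_2) / l_1 = (0.96 − 0.94) / 0.96
     = 0.02 / 0.96 = 0.020833… → 0.021

0.021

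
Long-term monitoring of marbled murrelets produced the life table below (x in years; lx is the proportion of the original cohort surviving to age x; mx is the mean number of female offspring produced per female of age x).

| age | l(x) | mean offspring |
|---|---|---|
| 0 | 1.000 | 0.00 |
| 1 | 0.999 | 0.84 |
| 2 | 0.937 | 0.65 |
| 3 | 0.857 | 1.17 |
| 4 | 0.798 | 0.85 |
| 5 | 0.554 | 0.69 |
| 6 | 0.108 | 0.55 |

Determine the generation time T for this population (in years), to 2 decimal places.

2.81

lx·mx: 0, 0.83916, 0.60905, 1.00269, 0.6783, 0.38226, 0.0594 → R0 = 3.57086
x·lx·mx: 0, 0.83916, 1.2181, 3.00807, 2.7132, 1.9113, 0.3564 → Σ = 10.04623
T = 10.04623 / 3.57086 = 2.813392… → 2.81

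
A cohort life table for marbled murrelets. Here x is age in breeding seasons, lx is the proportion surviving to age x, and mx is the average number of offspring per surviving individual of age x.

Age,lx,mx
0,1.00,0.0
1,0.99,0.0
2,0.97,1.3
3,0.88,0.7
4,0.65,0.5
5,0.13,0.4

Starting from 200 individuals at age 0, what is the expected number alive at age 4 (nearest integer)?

130

Expected survivors = N0 · l_4 = 200 × 0.65 = 130 → 130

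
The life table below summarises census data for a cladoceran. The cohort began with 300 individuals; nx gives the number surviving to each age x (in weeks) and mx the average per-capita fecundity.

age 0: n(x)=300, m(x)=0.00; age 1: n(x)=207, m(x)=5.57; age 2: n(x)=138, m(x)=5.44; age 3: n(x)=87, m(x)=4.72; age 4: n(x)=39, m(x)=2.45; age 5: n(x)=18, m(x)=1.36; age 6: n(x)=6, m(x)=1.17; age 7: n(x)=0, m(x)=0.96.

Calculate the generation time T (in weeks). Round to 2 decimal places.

lx = nx/n0 = nx/300: 1, 0.69, 0.46, 0.29, 0.13, 0.06, 0.02, 0
lx·mx: 0, 3.8433, 2.5024, 1.3688, 0.3185, 0.0816, 0.0234, 0 → R0 = 8.138
x·lx·mx: 0, 3.8433, 5.0048, 4.1064, 1.274, 0.408, 0.1404, 0 → Σ = 14.7769
T = 14.7769 / 8.138 = 1.81579… → 1.82

1.82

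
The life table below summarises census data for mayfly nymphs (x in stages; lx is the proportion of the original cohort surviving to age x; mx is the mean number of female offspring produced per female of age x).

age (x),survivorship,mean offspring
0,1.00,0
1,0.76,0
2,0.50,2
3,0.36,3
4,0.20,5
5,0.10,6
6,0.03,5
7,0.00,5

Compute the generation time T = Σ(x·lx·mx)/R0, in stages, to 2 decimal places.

3.43

lx·mx: 0, 0, 1, 1.08, 1, 0.6, 0.15, 0 → R0 = 3.83
x·lx·mx: 0, 0, 2, 3.24, 4, 3, 0.9, 0 → Σ = 13.14
T = 13.14 / 3.83 = 3.430809… → 3.43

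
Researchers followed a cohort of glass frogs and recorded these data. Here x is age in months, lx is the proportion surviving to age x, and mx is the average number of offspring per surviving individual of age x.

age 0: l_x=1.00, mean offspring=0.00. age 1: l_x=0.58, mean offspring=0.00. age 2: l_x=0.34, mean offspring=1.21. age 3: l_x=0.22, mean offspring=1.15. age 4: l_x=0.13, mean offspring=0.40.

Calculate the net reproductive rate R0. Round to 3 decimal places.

0.716

lx·mx by age: 0, 0, 0.4114, 0.253, 0.052
R0 = Σ lx·mx = 0.7164 → 0.716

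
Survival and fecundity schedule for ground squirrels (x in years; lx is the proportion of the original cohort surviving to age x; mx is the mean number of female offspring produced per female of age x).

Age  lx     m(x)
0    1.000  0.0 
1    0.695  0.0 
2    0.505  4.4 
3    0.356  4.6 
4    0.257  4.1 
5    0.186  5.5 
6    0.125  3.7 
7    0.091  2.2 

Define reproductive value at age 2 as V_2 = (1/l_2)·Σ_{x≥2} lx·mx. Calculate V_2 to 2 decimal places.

lx·mx for x ≥ 2: 2.222, 1.6376, 1.0537, 1.023, 0.4625, 0.2002 → sum = 6.599
V_2 = 6.599 / l_2 = 6.599 / 0.505 = 13.067327… → 13.07

13.07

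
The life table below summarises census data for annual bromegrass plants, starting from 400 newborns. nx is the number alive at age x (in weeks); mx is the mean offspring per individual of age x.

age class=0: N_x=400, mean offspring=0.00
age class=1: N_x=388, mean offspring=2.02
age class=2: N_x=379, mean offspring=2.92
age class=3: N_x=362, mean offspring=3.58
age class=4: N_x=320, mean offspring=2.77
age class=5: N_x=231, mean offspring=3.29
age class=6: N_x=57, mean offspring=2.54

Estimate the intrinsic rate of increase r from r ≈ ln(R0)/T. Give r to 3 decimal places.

lx = nx/n0 = nx/400: 1, 0.97, 0.9475, 0.905, 0.8, 0.5775, 0.1425
R0 = Σ lx·mx = 0 + 1.9594 + 2.7667… + 3.2399 + 2.216 + 1.89998… + 0.36195… = 12.443925
Σ x·lx·mx = 37.748075; T = 37.748075/12.443925 = 3.03345…
r ≈ ln(R0)/T = ln(12.443925)/3.03345… = 0.83114… → 0.831

0.831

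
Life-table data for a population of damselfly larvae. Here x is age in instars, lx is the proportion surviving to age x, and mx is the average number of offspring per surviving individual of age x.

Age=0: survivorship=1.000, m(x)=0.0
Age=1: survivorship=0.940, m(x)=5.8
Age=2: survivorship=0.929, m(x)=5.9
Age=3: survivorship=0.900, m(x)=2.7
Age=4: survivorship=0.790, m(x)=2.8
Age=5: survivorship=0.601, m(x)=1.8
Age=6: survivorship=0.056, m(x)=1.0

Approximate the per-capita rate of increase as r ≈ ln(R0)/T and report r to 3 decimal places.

1.229

R0 = Σ lx·mx = 0 + 5.452 + 5.4811 + 2.43 + 2.212 + 1.0818 + 0.056 = 16.7129
Σ x·lx·mx = 38.2972; T = 38.2972/16.7129 = 2.29148…
r ≈ ln(R0)/T = ln(16.7129)/2.29148… = 1.22898… → 1.229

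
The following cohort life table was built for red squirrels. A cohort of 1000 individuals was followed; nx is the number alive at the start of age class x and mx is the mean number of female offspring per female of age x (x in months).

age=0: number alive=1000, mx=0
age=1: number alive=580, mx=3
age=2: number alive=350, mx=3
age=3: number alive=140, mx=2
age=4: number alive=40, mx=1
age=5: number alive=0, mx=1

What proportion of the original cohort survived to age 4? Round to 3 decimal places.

l_4 = n_4/n_0 = 40/1000 = 0.04 → 0.040

0.040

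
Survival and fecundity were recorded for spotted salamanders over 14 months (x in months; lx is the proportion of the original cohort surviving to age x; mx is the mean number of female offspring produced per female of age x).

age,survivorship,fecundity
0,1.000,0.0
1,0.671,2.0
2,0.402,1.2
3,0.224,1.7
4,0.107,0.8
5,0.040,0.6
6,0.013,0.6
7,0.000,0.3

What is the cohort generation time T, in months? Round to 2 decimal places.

lx·mx: 0, 1.342, 0.4824, 0.3808, 0.0856, 0.024, 0.0078, 0 → R0 = 2.3226
x·lx·mx: 0, 1.342, 0.9648, 1.1424, 0.3424, 0.12, 0.0468, 0 → Σ = 3.9584
T = 3.9584 / 2.3226 = 1.704297… → 1.70

1.70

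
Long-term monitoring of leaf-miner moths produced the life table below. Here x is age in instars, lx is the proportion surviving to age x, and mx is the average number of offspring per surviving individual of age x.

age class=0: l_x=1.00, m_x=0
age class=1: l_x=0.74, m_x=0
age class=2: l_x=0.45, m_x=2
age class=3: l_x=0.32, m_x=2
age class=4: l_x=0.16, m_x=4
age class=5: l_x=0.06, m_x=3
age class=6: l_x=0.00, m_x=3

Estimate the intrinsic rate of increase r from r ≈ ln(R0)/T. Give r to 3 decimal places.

0.282

R0 = Σ lx·mx = 0 + 0 + 0.9 + 0.64 + 0.64 + 0.18 + 0 = 2.36
Σ x·lx·mx = 7.18; T = 7.18/2.36 = 3.04237…
r ≈ ln(R0)/T = ln(2.36)/3.04237… = 0.28223… → 0.282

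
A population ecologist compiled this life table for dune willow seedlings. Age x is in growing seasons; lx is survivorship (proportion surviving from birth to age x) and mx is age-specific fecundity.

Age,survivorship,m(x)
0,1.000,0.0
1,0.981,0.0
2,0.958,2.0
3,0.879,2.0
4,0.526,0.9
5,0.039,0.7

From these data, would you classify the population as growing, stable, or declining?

growing

R0 = Σ lx·mx = 0 + 0 + 1.916 + 1.758 + 0.4734 + 0.0273 = 4.1747
R0 > 1, so the population is growing.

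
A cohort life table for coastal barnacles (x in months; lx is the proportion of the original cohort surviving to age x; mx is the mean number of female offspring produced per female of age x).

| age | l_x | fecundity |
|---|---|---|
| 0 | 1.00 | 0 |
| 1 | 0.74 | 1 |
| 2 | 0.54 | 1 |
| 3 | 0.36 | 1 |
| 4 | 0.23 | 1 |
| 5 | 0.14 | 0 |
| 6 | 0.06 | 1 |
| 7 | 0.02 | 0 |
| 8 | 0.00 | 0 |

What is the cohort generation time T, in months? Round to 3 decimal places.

lx·mx: 0, 0.74, 0.54, 0.36, 0.23, 0, 0.06, 0, 0 → R0 = 1.93
x·lx·mx: 0, 0.74, 1.08, 1.08, 0.92, 0, 0.36, 0, 0 → Σ = 4.18
T = 4.18 / 1.93 = 2.165803… → 2.166

2.166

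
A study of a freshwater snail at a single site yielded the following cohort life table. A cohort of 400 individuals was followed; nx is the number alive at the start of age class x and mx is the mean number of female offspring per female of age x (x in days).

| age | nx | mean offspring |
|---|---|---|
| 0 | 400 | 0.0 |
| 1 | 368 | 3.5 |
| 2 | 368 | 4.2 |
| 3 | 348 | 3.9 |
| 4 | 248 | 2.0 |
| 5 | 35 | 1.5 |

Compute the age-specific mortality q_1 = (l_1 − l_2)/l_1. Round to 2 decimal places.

0.00

lx = nx/n0 = nx/400: 1, 0.92, 0.92, 0.87, 0.62, 0.0875
q_1 = (l_1 − l_2) / l_1 = (0.92 − 0.92) / 0.92
     = 0 / 0.92 = 0 → 0.00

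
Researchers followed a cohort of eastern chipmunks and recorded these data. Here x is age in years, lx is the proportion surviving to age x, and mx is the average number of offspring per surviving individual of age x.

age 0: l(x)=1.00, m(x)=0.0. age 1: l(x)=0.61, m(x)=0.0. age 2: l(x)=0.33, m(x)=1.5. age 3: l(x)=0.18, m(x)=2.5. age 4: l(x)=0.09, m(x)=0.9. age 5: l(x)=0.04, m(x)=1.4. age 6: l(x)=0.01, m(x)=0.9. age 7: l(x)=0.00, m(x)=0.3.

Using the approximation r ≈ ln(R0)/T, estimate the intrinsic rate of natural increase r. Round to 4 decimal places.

0.0317

R0 = Σ lx·mx = 0 + 0 + 0.495 + 0.45 + 0.081 + 0.056 + 0.009 + 0 = 1.091
Σ x·lx·mx = 2.998; T = 2.998/1.091 = 2.74794…
r ≈ ln(R0)/T = ln(1.091)/2.74794… = 0.031695… → 0.0317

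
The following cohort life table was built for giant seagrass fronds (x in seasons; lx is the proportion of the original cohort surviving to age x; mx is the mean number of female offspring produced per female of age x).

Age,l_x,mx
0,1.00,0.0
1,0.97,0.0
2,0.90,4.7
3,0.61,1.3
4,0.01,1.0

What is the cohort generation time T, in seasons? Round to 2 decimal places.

lx·mx: 0, 0, 4.23, 0.793, 0.01 → R0 = 5.033
x·lx·mx: 0, 0, 8.46, 2.379, 0.04 → Σ = 10.879
T = 10.879 / 5.033 = 2.161534… → 2.16

2.16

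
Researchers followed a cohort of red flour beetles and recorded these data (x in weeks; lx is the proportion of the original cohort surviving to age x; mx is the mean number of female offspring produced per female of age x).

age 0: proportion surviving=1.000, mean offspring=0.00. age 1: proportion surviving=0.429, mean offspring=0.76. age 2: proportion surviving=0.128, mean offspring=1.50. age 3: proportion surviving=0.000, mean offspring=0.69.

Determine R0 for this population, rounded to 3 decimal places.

0.518

lx·mx by age: 0, 0.32604, 0.192, 0
R0 = Σ lx·mx = 0.51804 → 0.518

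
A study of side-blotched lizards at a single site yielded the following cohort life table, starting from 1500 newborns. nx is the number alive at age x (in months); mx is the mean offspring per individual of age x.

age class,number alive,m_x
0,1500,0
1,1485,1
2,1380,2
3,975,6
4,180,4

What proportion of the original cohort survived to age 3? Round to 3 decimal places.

l_3 = n_3/n_0 = 975/1500 = 0.65 → 0.650

0.650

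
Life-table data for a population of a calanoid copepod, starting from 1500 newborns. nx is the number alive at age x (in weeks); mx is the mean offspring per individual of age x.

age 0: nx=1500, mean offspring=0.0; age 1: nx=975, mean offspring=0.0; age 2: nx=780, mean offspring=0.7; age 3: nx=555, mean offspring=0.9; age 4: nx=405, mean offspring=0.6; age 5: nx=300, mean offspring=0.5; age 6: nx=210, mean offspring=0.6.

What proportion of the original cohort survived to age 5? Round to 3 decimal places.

l_5 = n_5/n_0 = 300/1500 = 0.2 → 0.200

0.200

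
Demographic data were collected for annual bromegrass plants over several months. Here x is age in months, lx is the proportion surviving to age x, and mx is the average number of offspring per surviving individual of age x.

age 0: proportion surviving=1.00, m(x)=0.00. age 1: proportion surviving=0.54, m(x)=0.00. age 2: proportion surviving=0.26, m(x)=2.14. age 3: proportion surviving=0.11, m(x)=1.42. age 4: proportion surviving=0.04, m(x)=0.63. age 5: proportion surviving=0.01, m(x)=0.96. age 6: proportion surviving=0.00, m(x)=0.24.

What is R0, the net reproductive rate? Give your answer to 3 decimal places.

lx·mx by age: 0, 0, 0.5564, 0.1562, 0.0252, 0.0096, 0
R0 = Σ lx·mx = 0.7474 → 0.747

0.747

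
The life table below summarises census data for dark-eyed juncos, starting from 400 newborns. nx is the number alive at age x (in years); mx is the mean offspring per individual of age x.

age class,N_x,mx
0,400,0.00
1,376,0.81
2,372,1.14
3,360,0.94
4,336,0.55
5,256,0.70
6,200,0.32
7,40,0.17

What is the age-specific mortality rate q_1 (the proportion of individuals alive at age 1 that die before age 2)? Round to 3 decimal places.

0.011

lx = nx/n0 = nx/400: 1, 0.94, 0.93, 0.9, 0.84, 0.64, 0.5, 0.1
q_1 = (l_1 − l_2) / l_1 = (0.94 − 0.93) / 0.94
     = 0.01 / 0.94 = 0.010638… → 0.011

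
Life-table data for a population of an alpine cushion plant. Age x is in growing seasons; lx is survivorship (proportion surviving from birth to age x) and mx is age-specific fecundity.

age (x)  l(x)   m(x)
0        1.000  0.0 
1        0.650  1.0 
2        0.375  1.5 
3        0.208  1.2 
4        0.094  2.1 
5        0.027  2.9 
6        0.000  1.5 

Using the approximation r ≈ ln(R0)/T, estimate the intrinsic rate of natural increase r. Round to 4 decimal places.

R0 = Σ lx·mx = 0 + 0.65 + 0.5625 + 0.2496 + 0.1974 + 0.0783 + 0 = 1.7378
Σ x·lx·mx = 3.7049; T = 3.7049/1.7378 = 2.13195…
r ≈ ln(R0)/T = ln(1.7378)/2.13195… = 0.259209… → 0.2592

0.2592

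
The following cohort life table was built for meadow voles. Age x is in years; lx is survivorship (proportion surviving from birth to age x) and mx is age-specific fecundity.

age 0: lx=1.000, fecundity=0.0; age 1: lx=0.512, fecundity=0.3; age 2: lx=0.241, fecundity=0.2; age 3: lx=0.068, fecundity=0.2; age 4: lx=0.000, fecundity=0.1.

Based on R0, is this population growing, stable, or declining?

declining

R0 = Σ lx·mx = 0 + 0.1536 + 0.0482 + 0.0136 + 0 = 0.2154
R0 < 1, so the population is declining.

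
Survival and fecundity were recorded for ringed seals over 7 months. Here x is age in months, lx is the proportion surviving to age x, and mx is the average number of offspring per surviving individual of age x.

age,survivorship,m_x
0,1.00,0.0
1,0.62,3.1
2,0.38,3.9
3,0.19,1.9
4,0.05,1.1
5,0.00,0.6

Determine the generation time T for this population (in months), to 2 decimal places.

1.62

lx·mx: 0, 1.922, 1.482, 0.361, 0.055, 0 → R0 = 3.82
x·lx·mx: 0, 1.922, 2.964, 1.083, 0.22, 0 → Σ = 6.189
T = 6.189 / 3.82 = 1.620157… → 1.62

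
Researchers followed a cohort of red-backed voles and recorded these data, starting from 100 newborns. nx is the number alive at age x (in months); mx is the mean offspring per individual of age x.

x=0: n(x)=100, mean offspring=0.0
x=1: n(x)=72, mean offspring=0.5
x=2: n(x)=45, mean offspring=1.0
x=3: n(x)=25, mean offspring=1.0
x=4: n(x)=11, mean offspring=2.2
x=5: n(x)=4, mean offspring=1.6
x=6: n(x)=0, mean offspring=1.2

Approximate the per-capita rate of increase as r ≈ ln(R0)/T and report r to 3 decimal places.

lx = nx/n0 = nx/100: 1, 0.72, 0.45, 0.25, 0.11, 0.04, 0
R0 = Σ lx·mx = 0 + 0.36 + 0.45 + 0.25 + 0.242 + 0.064 + 0 = 1.366
Σ x·lx·mx = 3.298; T = 3.298/1.366 = 2.41435…
r ≈ ln(R0)/T = ln(1.366)/2.41435… = 0.12918… → 0.129

0.129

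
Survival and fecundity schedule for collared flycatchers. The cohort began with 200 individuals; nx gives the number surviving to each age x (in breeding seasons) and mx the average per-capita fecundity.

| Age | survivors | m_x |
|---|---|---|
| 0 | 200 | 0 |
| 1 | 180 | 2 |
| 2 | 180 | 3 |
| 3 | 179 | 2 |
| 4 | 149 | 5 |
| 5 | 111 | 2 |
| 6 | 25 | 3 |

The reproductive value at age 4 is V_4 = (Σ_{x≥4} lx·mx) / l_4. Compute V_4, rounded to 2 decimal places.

lx = nx/n0 = nx/200: 1, 0.9, 0.9, 0.895, 0.745, 0.555, 0.125
lx·mx for x ≥ 4: 3.725, 1.11, 0.375 → sum = 5.21
V_4 = 5.21 / l_4 = 5.21 / 0.745 = 6.993289… → 6.99

6.99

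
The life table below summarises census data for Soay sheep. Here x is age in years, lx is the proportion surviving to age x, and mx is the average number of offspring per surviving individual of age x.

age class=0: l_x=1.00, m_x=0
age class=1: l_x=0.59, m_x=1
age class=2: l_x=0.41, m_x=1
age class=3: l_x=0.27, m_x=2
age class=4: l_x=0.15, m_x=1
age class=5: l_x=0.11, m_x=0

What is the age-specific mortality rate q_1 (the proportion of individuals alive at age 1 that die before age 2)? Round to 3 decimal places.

0.305

q_1 = (l_1 − l_2) / l_1 = (0.59 − 0.41) / 0.59
     = 0.18 / 0.59 = 0.305085… → 0.305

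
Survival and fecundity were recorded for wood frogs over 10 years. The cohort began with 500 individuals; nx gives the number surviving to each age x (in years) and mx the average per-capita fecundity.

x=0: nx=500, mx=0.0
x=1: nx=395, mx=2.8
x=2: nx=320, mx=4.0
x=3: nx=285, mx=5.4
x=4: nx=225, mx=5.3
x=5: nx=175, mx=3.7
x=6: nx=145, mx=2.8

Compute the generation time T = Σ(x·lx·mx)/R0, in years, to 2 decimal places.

lx = nx/n0 = nx/500: 1, 0.79, 0.64, 0.57, 0.45, 0.35, 0.29
lx·mx: 0, 2.212, 2.56, 3.078, 2.385, 1.295, 0.812 → R0 = 12.342
x·lx·mx: 0, 2.212, 5.12, 9.234, 9.54, 6.475, 4.872 → Σ = 37.453
T = 37.453 / 12.342 = 3.034597… → 3.03

3.03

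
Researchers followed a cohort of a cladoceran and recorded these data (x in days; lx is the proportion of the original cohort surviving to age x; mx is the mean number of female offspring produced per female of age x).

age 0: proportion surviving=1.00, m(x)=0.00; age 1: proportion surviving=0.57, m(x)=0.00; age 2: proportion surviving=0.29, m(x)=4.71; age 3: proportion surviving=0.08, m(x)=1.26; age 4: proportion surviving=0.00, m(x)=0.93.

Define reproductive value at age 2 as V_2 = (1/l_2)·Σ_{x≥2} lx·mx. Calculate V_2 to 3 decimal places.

5.058

lx·mx for x ≥ 2: 1.3659, 0.1008, 0 → sum = 1.4667
V_2 = 1.4667 / l_2 = 1.4667 / 0.29 = 5.057586… → 5.058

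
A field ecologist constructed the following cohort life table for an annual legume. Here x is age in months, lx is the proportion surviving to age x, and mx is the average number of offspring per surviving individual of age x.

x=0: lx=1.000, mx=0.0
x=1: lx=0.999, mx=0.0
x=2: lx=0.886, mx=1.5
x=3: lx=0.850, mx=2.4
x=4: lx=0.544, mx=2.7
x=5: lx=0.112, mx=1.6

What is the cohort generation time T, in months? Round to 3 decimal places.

3.099

lx·mx: 0, 0, 1.329, 2.04, 1.4688, 0.1792 → R0 = 5.017
x·lx·mx: 0, 0, 2.658, 6.12, 5.8752, 0.896 → Σ = 15.5492
T = 15.5492 / 5.017 = 3.099302… → 3.099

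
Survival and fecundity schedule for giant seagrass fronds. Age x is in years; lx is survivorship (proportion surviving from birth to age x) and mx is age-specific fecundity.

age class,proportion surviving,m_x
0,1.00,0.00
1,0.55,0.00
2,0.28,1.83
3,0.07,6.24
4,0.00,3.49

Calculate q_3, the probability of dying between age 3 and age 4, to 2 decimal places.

1.00

q_3 = (l_3 − l_4) / l_3 = (0.07 − 0) / 0.07
     = 0.07 / 0.07 = 1 → 1.00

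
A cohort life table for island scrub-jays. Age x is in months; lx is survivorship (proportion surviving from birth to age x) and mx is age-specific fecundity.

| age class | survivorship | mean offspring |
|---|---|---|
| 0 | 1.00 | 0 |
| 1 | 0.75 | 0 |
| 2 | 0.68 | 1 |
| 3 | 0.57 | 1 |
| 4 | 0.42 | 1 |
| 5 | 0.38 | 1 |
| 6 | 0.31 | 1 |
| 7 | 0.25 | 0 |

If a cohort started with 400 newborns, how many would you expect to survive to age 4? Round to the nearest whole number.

Expected survivors = N0 · l_4 = 400 × 0.42 = 168 → 168

168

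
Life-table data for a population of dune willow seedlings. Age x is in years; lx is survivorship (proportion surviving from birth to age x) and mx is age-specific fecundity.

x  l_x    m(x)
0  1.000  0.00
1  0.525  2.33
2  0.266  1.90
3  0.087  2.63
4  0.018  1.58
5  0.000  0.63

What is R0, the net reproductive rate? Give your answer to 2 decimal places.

lx·mx by age: 0, 1.22325, 0.5054, 0.22881, 0.02844, 0
R0 = Σ lx·mx = 1.9859 → 1.99

1.99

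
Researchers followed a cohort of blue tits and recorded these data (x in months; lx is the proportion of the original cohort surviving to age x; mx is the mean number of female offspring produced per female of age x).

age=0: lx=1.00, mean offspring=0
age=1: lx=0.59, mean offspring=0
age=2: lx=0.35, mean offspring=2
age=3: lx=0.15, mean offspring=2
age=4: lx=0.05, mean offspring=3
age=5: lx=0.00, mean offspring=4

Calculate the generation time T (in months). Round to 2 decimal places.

2.52

lx·mx: 0, 0, 0.7, 0.3, 0.15, 0 → R0 = 1.15
x·lx·mx: 0, 0, 1.4, 0.9, 0.6, 0 → Σ = 2.9
T = 2.9 / 1.15 = 2.521739… → 2.52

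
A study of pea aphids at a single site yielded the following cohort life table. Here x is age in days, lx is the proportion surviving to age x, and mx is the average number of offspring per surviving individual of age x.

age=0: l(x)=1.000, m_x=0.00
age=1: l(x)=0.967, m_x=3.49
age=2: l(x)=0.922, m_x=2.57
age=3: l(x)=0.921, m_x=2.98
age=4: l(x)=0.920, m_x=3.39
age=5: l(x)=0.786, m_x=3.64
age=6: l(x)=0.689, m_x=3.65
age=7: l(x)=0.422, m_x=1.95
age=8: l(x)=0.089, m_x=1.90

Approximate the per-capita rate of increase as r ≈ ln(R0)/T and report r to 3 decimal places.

R0 = Σ lx·mx = 0 + 3.37483 + 2.36954 + 2.74458 + 3.1188 + 2.86104 + 2.51485 + 0.8229 + 0.1691 = 17.97564
Σ x·lx·mx = 65.33025; T = 65.33025/17.97564 = 3.63438…
r ≈ ln(R0)/T = ln(17.97564)/3.63438… = 0.79491… → 0.795

0.795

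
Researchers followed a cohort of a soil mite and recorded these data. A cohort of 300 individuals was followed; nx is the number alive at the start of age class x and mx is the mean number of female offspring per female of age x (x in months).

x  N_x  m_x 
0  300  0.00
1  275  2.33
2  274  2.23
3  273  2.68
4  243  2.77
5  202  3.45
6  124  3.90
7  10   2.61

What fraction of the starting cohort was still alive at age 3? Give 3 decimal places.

l_3 = n_3/n_0 = 273/300 = 0.91 → 0.910

0.910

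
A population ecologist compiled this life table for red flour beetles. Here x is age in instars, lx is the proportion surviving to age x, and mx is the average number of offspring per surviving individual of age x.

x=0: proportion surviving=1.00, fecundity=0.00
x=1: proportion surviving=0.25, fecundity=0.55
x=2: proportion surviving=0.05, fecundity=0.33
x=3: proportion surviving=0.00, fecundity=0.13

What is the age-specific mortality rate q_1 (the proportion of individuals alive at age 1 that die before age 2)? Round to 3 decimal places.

q_1 = (l_1 − l_2) / l_1 = (0.25 − 0.05) / 0.25
     = 0.2 / 0.25 = 0.8 → 0.800

0.800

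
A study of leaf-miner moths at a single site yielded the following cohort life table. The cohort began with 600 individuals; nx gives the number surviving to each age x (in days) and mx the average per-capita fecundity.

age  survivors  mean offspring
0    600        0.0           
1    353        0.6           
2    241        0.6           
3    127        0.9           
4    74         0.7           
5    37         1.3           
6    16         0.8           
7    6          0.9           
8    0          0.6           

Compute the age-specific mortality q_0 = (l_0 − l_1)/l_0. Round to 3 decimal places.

lx = nx/n0 = nx/600: 1, 0.58833…, 0.40167…, 0.21167…, 0.12333…, 0.06167…, 0.02667…, 0.01, 0
q_0 = (l_0 − l_1) / l_0 = (1 − 0.588333…) / 1
     = 0.411667… / 1 = 0.411667… → 0.412

0.412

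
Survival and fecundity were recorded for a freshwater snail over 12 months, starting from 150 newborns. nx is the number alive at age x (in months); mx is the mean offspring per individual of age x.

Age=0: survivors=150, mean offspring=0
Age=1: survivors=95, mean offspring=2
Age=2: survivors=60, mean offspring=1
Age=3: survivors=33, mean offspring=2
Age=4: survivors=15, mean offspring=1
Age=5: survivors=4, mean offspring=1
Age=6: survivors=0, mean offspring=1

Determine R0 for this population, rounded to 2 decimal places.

lx = nx/n0 = nx/150: 1, 0.63333…, 0.4, 0.22, 0.1, 0.02667…, 0
lx·mx by age: 0, 1.266667…, 0.4, 0.44, 0.1, 0.026667…, 0
R0 = Σ lx·mx = 2.233333… → 2.23

2.23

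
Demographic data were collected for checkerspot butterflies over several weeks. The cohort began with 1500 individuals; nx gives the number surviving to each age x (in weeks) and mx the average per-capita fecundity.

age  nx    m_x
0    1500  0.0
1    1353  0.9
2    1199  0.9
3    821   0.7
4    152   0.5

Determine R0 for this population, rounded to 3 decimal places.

1.965

lx = nx/n0 = nx/1500: 1, 0.902, 0.79933…, 0.54733…, 0.10133…
lx·mx by age: 0, 0.8118, 0.7194…, 0.383133…, 0.050667…
R0 = Σ lx·mx = 1.965… → 1.965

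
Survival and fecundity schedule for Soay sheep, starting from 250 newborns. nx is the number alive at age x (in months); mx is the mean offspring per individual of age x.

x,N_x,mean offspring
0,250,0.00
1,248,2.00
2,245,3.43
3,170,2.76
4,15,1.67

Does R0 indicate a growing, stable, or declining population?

growing

lx = nx/n0 = nx/250: 1, 0.992, 0.98, 0.68, 0.06
R0 = Σ lx·mx = 0 + 1.984 + 3.3614 + 1.8768 + 0.1002 = 7.3224
R0 > 1, so the population is growing.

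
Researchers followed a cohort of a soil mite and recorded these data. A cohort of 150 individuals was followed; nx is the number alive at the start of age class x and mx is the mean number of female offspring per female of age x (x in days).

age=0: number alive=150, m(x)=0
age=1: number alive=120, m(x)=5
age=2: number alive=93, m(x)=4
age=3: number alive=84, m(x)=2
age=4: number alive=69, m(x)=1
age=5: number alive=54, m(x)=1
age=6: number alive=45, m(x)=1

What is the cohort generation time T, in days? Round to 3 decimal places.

2.037

lx = nx/n0 = nx/150: 1, 0.8, 0.62, 0.56, 0.46, 0.36, 0.3
lx·mx: 0, 4, 2.48, 1.12, 0.46, 0.36, 0.3 → R0 = 8.72
x·lx·mx: 0, 4, 4.96, 3.36, 1.84, 1.8, 1.8 → Σ = 17.76
T = 17.76 / 8.72 = 2.036697… → 2.037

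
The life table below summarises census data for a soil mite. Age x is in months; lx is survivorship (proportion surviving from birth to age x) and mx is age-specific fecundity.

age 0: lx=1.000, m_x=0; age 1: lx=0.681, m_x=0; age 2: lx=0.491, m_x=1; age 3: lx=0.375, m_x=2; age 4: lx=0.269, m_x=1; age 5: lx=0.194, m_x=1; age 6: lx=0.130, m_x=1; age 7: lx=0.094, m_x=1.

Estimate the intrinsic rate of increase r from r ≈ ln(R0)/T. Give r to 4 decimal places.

R0 = Σ lx·mx = 0 + 0 + 0.491 + 0.75 + 0.269 + 0.194 + 0.13 + 0.094 = 1.928
Σ x·lx·mx = 6.716; T = 6.716/1.928 = 3.4834…
r ≈ ln(R0)/T = ln(1.928)/3.4834… = 0.18846… → 0.1885

0.1885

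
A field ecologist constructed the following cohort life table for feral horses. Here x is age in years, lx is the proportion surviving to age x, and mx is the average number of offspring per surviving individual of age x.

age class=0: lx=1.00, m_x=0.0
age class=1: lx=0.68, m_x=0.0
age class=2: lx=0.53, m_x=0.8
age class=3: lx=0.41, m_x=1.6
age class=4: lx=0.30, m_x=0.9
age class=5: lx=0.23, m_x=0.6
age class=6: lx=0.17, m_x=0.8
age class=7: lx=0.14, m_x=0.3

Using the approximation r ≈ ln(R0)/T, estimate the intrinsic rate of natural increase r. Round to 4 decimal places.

R0 = Σ lx·mx = 0 + 0 + 0.424 + 0.656 + 0.27 + 0.138 + 0.136 + 0.042 = 1.666
Σ x·lx·mx = 5.696; T = 5.696/1.666 = 3.41897…
r ≈ ln(R0)/T = ln(1.666)/3.41897… = 0.149292… → 0.1493

0.1493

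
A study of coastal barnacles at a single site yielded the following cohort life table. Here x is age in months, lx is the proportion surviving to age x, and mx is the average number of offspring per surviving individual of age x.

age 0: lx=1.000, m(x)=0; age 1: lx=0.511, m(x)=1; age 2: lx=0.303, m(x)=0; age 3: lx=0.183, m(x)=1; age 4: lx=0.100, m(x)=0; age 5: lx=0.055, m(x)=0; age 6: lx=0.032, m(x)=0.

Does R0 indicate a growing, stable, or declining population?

declining

R0 = Σ lx·mx = 0 + 0.511 + 0 + 0.183 + 0 + 0 + 0 = 0.694
R0 < 1, so the population is declining.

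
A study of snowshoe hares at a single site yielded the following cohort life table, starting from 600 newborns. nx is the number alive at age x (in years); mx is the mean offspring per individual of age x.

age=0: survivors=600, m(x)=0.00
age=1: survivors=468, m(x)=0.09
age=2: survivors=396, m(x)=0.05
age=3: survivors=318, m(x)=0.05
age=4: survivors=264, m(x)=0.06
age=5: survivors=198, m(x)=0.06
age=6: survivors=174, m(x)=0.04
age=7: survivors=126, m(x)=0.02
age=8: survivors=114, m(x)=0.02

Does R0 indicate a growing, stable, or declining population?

declining

lx = nx/n0 = nx/600: 1, 0.78, 0.66, 0.53, 0.44, 0.33, 0.29, 0.21, 0.19
R0 = Σ lx·mx = 0 + 0.0702 + 0.033 + 0.0265 + 0.0264 + 0.0198 + 0.0116 + 0.0042 + 0.0038 = 0.1955
R0 < 1, so the population is declining.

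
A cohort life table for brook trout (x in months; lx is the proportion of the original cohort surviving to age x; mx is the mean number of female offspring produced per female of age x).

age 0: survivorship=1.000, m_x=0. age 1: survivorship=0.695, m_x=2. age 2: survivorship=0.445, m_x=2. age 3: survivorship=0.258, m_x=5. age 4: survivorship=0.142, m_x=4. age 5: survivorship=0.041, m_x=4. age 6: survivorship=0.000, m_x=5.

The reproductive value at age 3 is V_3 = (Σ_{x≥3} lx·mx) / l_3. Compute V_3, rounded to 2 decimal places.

7.84

lx·mx for x ≥ 3: 1.29, 0.568, 0.164, 0 → sum = 2.022
V_3 = 2.022 / l_3 = 2.022 / 0.258 = 7.837209… → 7.84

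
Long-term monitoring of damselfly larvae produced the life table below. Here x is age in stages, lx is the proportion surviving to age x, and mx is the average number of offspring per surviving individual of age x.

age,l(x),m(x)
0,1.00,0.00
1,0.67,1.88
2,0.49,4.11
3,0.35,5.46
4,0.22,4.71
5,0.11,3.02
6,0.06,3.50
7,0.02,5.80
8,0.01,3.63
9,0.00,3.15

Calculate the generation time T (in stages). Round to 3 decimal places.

2.775

lx·mx: 0, 1.2596, 2.0139, 1.911, 1.0362, 0.3322, 0.21, 0.116, 0.0363, 0 → R0 = 6.9152
x·lx·mx: 0, 1.2596, 4.0278, 5.733, 4.1448, 1.661, 1.26, 0.812, 0.2904, 0 → Σ = 19.1886
T = 19.1886 / 6.9152 = 2.774844… → 2.775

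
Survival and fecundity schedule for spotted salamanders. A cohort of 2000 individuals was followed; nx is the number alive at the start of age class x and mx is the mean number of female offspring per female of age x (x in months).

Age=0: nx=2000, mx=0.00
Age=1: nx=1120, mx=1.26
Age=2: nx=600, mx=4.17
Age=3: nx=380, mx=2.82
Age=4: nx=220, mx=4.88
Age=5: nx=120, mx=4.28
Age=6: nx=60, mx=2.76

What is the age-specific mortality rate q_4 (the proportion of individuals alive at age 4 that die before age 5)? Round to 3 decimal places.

lx = nx/n0 = nx/2000: 1, 0.56, 0.3, 0.19, 0.11, 0.06, 0.03
q_4 = (l_4 − l_5) / l_4 = (0.11 − 0.06) / 0.11
     = 0.05 / 0.11 = 0.454545… → 0.455

0.455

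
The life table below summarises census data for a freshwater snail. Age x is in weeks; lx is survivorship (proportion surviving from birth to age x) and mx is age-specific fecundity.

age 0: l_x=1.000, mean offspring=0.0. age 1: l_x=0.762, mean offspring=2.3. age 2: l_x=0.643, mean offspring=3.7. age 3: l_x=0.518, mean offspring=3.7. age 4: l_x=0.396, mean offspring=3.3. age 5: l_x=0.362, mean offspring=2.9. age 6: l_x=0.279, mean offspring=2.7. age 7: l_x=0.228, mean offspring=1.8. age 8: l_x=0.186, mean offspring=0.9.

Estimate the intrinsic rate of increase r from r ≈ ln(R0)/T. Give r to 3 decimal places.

0.704

R0 = Σ lx·mx = 0 + 1.7526 + 2.3791 + 1.9166 + 1.3068 + 1.0498 + 0.7533 + 0.4104 + 0.1674 = 9.736
Σ x·lx·mx = 31.4686; T = 31.4686/9.736 = 3.23219…
r ≈ ln(R0)/T = ln(9.736)/3.23219… = 0.70411… → 0.704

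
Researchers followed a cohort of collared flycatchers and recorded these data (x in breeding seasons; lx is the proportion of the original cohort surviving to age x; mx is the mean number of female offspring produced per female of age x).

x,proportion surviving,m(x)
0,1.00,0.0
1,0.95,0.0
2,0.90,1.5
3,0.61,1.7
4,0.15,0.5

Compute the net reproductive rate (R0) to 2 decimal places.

lx·mx by age: 0, 0, 1.35, 1.037, 0.075
R0 = Σ lx·mx = 2.462 → 2.46

2.46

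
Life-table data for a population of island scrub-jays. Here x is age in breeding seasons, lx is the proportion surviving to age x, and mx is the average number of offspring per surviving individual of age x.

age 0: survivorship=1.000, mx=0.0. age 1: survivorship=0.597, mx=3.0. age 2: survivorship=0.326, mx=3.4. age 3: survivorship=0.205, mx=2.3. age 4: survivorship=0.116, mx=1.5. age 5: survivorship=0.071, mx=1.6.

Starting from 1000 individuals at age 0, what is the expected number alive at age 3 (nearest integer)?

Expected survivors = N0 · l_3 = 1000 × 0.205 = 205 → 205

205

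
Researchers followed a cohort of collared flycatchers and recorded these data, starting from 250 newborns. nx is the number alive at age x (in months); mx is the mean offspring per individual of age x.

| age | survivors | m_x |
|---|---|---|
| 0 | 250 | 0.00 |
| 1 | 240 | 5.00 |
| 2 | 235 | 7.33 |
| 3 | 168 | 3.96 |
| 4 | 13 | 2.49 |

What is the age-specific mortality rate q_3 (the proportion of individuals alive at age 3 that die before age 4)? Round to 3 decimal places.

lx = nx/n0 = nx/250: 1, 0.96, 0.94, 0.672, 0.052
q_3 = (l_3 − l_4) / l_3 = (0.672 − 0.052) / 0.672
     = 0.62 / 0.672 = 0.922619… → 0.923

0.923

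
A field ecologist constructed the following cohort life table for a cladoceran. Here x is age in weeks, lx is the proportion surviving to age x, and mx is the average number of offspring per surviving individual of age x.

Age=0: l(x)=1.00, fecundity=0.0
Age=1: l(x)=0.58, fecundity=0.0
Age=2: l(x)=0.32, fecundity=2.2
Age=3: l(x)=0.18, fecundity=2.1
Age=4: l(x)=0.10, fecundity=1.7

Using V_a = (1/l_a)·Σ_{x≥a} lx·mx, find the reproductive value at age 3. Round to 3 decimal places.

3.044

lx·mx for x ≥ 3: 0.378, 0.17 → sum = 0.548
V_3 = 0.548 / l_3 = 0.548 / 0.18 = 3.044444… → 3.044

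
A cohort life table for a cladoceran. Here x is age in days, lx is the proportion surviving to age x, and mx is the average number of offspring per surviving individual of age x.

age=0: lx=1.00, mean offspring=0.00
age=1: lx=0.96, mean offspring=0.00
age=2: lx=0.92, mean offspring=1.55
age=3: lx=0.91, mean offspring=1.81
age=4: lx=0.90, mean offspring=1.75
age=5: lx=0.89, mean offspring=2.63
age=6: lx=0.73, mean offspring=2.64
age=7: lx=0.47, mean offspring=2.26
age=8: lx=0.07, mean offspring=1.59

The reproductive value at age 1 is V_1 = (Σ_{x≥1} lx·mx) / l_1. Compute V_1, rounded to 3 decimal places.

lx·mx for x ≥ 1: 0, 1.426, 1.6471, 1.575, 2.3407, 1.9272, 1.0622, 0.1113 → sum = 10.0895
V_1 = 10.0895 / l_1 = 10.0895 / 0.96 = 10.509896… → 10.510

10.510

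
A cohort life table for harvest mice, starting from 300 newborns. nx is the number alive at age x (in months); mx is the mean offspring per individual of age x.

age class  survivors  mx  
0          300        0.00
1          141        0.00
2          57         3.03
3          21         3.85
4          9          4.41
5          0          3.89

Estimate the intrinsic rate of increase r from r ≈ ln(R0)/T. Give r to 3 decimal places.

lx = nx/n0 = nx/300: 1, 0.47, 0.19, 0.07, 0.03, 0
R0 = Σ lx·mx = 0 + 0 + 0.5757 + 0.2695 + 0.1323 + 0 = 0.9775
Σ x·lx·mx = 2.4891; T = 2.4891/0.9775 = 2.54639…
r ≈ ln(R0)/T = ln(0.9775)/2.54639… = -0.00894… → -0.009

-0.009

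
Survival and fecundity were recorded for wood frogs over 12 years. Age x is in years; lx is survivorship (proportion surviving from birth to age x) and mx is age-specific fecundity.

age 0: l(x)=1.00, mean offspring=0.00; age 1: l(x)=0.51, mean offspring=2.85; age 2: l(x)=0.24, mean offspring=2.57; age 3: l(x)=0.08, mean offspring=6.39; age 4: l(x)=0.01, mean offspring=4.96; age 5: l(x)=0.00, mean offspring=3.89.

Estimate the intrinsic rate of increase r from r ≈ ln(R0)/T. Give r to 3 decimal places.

0.576

R0 = Σ lx·mx = 0 + 1.4535 + 0.6168 + 0.5112 + 0.0496 + 0 = 2.6311
Σ x·lx·mx = 4.4191; T = 4.4191/2.6311 = 1.67956…
r ≈ ln(R0)/T = ln(2.6311)/1.67956… = 0.57598… → 0.576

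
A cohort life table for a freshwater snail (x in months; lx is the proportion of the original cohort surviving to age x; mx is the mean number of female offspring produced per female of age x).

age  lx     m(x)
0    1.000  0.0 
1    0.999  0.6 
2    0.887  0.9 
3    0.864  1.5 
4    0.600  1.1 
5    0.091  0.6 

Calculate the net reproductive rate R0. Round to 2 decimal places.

lx·mx by age: 0, 0.5994, 0.7983, 1.296, 0.66, 0.0546
R0 = Σ lx·mx = 3.4083 → 3.41

3.41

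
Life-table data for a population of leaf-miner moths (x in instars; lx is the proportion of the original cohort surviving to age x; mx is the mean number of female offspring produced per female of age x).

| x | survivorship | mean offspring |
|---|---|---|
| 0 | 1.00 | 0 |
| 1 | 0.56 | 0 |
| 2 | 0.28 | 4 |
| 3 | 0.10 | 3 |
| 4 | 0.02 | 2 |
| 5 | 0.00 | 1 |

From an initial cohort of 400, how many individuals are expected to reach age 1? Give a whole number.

224

Expected survivors = N0 · l_1 = 400 × 0.56 = 224 → 224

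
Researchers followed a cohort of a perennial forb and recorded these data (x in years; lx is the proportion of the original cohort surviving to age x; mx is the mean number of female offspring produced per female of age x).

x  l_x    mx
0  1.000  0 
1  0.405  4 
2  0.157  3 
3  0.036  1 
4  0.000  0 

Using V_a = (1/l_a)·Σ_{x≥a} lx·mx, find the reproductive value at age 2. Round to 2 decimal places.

3.23

lx·mx for x ≥ 2: 0.471, 0.036, 0 → sum = 0.507
V_2 = 0.507 / l_2 = 0.507 / 0.157 = 3.229299… → 3.23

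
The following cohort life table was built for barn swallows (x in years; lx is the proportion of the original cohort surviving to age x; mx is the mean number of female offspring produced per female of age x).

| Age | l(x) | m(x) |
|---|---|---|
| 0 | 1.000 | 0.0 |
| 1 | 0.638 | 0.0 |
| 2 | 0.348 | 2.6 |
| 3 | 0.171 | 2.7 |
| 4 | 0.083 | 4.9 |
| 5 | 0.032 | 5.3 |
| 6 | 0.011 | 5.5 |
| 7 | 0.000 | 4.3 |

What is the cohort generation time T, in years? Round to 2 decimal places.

3.01

lx·mx: 0, 0, 0.9048, 0.4617, 0.4067, 0.1696, 0.0605, 0 → R0 = 2.0033
x·lx·mx: 0, 0, 1.8096, 1.3851, 1.6268, 0.848, 0.363, 0 → Σ = 6.0325
T = 6.0325 / 2.0033 = 3.011281… → 3.01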